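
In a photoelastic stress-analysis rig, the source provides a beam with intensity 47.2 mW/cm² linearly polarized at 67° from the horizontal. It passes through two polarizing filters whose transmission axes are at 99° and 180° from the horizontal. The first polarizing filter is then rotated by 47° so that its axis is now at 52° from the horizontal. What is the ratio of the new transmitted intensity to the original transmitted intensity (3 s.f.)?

Before rotation:
By Malus's law, I₁ = I₀ cos²(99° − 67°) = I₀ cos²(32°) = 0.7192 I₀.
I₂ = I₁ cos²(180° − 99°) = 0.7192 I₀ · cos²(81°) = 0.0176 I₀.
After rotation:
I₁ = I₀ cos²(52° − 67°) = I₀ cos²(15°) = 0.933 I₀.
Angle between axes 1 and 2: 52°. I₂ = 0.933 I₀ · cos²(52°) = 0.3536 I₀.
Ratio = 0.3536 / 0.0176 = 20.09.

I_new/I_old ≈ 20.1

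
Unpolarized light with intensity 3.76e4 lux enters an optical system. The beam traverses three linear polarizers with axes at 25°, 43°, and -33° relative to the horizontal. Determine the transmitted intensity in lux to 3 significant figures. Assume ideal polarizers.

I ≈ 995 lux

Unpolarized light through the first polarizer → I₁ = 3.76e4 lux/2 = 1.88e+04 lux, polarized at 25°.
I₂ = I₁ · cos²(18°) = 1.88e+04 · 0.9045 = 1.7e+04 lux.
I₃ = I₂ · cos²(76°) = 1.7e+04 · 0.05853 = 995.2 lux.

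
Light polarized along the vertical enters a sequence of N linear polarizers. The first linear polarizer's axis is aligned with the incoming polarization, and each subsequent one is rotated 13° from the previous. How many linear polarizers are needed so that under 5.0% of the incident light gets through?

N = 59

First polarizer is aligned with the polarization: full transmission.
Each further stage multiplies by cos²(13°) = 0.9494.
After N polarizers: T = 0.9494^(N−1). Require T < 0.050 ⇒ N−1 > ln(0.050)/ln(0.9494) = 57.69, so N−1 ≥ 58 and N = 59.
Check: N=59 gives T = 0.0492 < 0.050; N=58 gives T = 0.05182.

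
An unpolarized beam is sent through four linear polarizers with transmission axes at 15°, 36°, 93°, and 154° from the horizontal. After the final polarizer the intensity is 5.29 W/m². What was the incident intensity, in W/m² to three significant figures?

I₀ ≈ 174 W/m²

Unpolarized light through the first polarizer → I₁ = ½ I₀, now polarized at 15°.
I₂ = I₁ cos²(36° − 15°) = 0.5 I₀ · cos²(21°) = 0.4358 I₀.
I₃ = I₂ cos²(93° − 36°) = 0.4358 I₀ · cos²(57°) = 0.1293 I₀.
I₄ = I₃ cos²(154° − 93°) = 0.1293 I₀ · cos²(61°) = 0.03038 I₀.
So 5.29 W/m² = 0.03038 I₀, giving I₀ = 5.29/0.03038 = 174.1 W/m².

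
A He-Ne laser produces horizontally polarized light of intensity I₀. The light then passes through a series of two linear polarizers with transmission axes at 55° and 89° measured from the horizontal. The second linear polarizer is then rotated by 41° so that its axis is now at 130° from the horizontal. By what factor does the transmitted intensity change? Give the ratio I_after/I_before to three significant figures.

I_new/I_old ≈ 0.0975

Before rotation:
By Malus's law, I₁ = I₀ cos²(55° − 0°) = I₀ cos²(55°) = 0.329 I₀.
I₂ = I₁ cos²(89° − 55°) = 0.329 I₀ · cos²(34°) = 0.2261 I₀.
After rotation:
I₁ = I₀ cos²(55° − 0°) = I₀ cos²(55°) = 0.329 I₀.
I₂ = I₁ cos²(130° − 55°) = 0.329 I₀ · cos²(75°) = 0.02204 I₀.
Ratio = 0.02204 / 0.2261 = 0.09746.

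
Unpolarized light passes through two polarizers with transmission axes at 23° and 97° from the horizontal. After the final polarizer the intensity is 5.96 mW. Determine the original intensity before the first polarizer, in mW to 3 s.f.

I₀ ≈ 157 mW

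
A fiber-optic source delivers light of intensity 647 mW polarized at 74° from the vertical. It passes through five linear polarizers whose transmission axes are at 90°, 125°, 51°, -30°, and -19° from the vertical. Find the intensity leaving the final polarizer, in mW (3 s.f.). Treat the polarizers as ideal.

By Malus's law, I₁ = 647 mW · cos²(16°) = 597.8 mW.
I₂ = I₁ · cos²(35°) = 597.8 · 0.671 = 401.2 mW.
I₃ = I₂ · cos²(74°) = 401.2 · 0.07598 = 30.48 mW.
I₄ = I₃ · cos²(81°) = 30.48 · 0.02447 = 0.7459 mW.
I₅ = I₄ · cos²(11°) = 0.7459 · 0.9636 = 0.7187 mW.

I ≈ 0.719 mW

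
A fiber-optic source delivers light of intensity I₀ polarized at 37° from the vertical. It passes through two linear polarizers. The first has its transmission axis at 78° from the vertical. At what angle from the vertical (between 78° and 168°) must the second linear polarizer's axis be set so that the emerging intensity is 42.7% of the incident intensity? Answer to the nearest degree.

θ ≈ 108°

I₁ = I₀ cos²(78° − 37°) = I₀ cos²(41°) = 0.5696 I₀.
Need I₂/I₀ = 0.427, so cos²(θ − 78°) = 0.427 / 0.5696 = 0.7497.
θ − 78° = arccos(√0.7497) = 30.0°, giving θ ≈ 78 + 30.0 = 108.0°.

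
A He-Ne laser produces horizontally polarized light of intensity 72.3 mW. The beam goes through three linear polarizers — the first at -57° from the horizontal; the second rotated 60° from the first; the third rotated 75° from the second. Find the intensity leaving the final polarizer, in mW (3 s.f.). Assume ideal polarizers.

I ≈ 0.359 mW

By Malus's law, I₁ = 72.3 mW · cos²(57°) = 21.45 mW.
I₂ = I₁ · cos²(60°) = 21.45 · 0.25 = 5.362 mW.
I₃ = I₂ · cos²(75°) = 5.362 · 0.06699 = 0.3592 mW.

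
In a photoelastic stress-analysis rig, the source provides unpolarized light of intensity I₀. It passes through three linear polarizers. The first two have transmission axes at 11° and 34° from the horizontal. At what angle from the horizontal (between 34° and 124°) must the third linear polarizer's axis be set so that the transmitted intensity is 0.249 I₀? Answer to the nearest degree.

Unpolarized light through the first polarizer → I₁ = ½ I₀, now polarized at 11°.
I₂ = I₁ cos²(34° − 11°) = 0.5 I₀ · cos²(23°) = 0.4237 I₀.
Need I₃/I₀ = 0.249, so cos²(θ − 34°) = 0.249 / 0.4237 = 0.5877.
θ − 34° = arccos(√0.5877) = 39.9°, giving θ ≈ 34 + 39.9 = 73.9°.

θ ≈ 74°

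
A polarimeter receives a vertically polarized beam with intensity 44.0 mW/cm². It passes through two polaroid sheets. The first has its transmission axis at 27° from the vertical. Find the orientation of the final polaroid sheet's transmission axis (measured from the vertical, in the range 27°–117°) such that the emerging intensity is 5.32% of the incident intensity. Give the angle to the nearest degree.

θ ≈ 102°

By Malus's law, I₁ = I₀ cos²(27° − 0°) = I₀ cos²(27°) = 0.7939 I₀.
Need I₂/I₀ = 0.0532, so cos²(θ − 27°) = 0.0532 / 0.7939 = 0.06701.
θ − 27° = arccos(√0.06701) = 75.0°, giving θ ≈ 27 + 75.0 = 102.0°.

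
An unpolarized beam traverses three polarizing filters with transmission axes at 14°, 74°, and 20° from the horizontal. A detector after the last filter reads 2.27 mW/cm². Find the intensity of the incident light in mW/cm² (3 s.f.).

Unpolarized light through the first polarizer → I₁ = ½ I₀, now polarized at 14°.
I₂ = I₁ cos²(74° − 14°) = 0.5 I₀ · cos²(60°) = 0.125 I₀.
I₃ = I₂ cos²(20° − 74°) = 0.125 I₀ · cos²(54°) = 0.04319 I₀.
So 2.27 mW/cm² = 0.04319 I₀, giving I₀ = 2.27/0.04319 = 52.56 mW/cm².

I₀ ≈ 52.6 mW/cm²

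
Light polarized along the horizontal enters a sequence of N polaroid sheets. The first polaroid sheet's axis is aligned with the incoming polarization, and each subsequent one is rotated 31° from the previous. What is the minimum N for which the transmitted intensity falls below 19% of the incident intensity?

N = 7

First polarizer is aligned with the polarization: full transmission.
Each further stage multiplies by cos²(31°) = 0.7347.
After N polarizers: T = 0.7347^(N−1). Require T < 0.19 ⇒ N−1 > ln(0.19)/ln(0.7347) = 5.39, so N−1 ≥ 6 and N = 7.
Check: N=7 gives T = 0.1573 < 0.19; N=6 gives T = 0.2141.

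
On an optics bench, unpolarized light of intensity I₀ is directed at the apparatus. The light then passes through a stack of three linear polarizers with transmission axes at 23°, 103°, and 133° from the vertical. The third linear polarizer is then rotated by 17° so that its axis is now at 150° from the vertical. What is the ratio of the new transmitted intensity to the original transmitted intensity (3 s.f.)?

Before rotation:
Unpolarized light through the first polarizer → I₁ = ½ I₀, now polarized at 23°.
I₂ = I₁ cos²(103° − 23°) = 0.5 I₀ · cos²(80°) = 0.01508 I₀.
I₃ = I₂ cos²(133° − 103°) = 0.01508 I₀ · cos²(30°) = 0.01131 I₀.
After rotation:
Unpolarized light through the first polarizer → I₁ = ½ I₀, now polarized at 23°.
I₂ = I₁ cos²(103° − 23°) = 0.5 I₀ · cos²(80°) = 0.01508 I₀.
I₃ = I₂ cos²(150° − 103°) = 0.01508 I₀ · cos²(47°) = 0.007013 I₀.
Ratio = 0.007013 / 0.01131 = 0.6202.

I_new/I_old ≈ 0.620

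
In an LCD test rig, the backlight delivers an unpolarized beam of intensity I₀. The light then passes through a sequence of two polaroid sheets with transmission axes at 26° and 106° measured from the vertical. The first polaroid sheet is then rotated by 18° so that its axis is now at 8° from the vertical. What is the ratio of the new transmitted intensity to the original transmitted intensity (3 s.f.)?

Before rotation:
Unpolarized light through the first polarizer → I₁ = ½ I₀, now polarized at 26°.
I₂ = I₁ cos²(106° − 26°) = 0.5 I₀ · cos²(80°) = 0.01508 I₀.
After rotation:
Unpolarized light through the first polarizer → I₁ = ½ I₀, now polarized at 8°.
Angle between axes 1 and 2: 82°. I₂ = 0.5 I₀ · cos²(82°) = 0.009685 I₀.
Ratio = 0.009685 / 0.01508 = 0.6423.

I_new/I_old ≈ 0.642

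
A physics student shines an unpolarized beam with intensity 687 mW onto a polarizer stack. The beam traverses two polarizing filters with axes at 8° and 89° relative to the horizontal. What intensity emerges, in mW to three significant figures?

I ≈ 8.41 mW

Unpolarized light through the first polarizer → I₁ = 687 mW/2 = 343.5 mW, polarized at 8°.
I₂ = I₁ · cos²(81°) = 343.5 · 0.02447 = 8.406 mW.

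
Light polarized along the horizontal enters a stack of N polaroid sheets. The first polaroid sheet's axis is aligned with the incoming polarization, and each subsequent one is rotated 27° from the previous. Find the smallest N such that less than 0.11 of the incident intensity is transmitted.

N = 11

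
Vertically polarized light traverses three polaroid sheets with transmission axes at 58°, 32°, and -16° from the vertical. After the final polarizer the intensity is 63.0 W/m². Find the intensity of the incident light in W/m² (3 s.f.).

By Malus's law, I₁ = I₀ cos²(58° − 0°) = I₀ cos²(58°) = 0.2808 I₀.
I₂ = I₁ cos²(32° − 58°) = 0.2808 I₀ · cos²(26°) = 0.2269 I₀.
I₃ = I₂ cos²(-16° − 32°) = 0.2269 I₀ · cos²(48°) = 0.1016 I₀.
So 63.0 W/m² = 0.1016 I₀, giving I₀ = 63.0/0.1016 = 620.3 W/m².

I₀ ≈ 620 W/m²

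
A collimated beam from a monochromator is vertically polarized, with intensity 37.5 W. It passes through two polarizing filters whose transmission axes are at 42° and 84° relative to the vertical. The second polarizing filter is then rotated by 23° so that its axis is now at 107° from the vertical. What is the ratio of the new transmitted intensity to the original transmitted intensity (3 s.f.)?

Before rotation:
I₁ = I₀ cos²(42° − 0°) = I₀ cos²(42°) = 0.5523 I₀.
I₂ = I₁ cos²(84° − 42°) = 0.5523 I₀ · cos²(42°) = 0.305 I₀.
After rotation:
I₁ = I₀ cos²(42° − 0°) = I₀ cos²(42°) = 0.5523 I₀.
I₂ = I₁ cos²(107° − 42°) = 0.5523 I₀ · cos²(65°) = 0.09864 I₀.
Ratio = 0.09864 / 0.305 = 0.3234.

I_new/I_old ≈ 0.323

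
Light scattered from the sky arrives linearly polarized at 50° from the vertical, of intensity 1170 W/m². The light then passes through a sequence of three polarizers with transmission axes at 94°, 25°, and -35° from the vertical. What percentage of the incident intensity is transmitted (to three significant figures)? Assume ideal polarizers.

I₁ = 1170 W/m² · cos²(44°) = 605.4 W/m².
I₂ = I₁ · cos²(69°) = 605.4 · 0.1284 = 77.75 W/m².
I₃ = I₂ · cos²(60°) = 77.75 · 0.25 = 19.44 W/m².
That is 1.661% of the incident intensity.

≈ 1.66%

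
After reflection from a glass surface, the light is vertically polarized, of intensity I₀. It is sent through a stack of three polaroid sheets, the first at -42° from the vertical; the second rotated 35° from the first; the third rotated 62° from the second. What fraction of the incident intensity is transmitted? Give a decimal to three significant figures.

≈ 0.0817 I₀

By Malus's law, I₁ = I₀ cos²(-42° − 0°) = I₀ cos²(42°) = 0.5523 I₀.
I₂ = I₁ cos²(35°) = 0.5523 · 0.671 I₀ = 0.3706 I₀.
I₃ = I₂ cos²(62°) = 0.3706 · 0.2204 I₀ = 0.08168 I₀.
Transmitted fraction = 0.08168.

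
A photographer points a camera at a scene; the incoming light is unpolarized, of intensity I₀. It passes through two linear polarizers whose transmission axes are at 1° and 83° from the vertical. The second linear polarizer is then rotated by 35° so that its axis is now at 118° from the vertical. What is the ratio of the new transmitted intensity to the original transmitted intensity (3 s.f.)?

I_new/I_old ≈ 10.6

Before rotation:
Unpolarized light through the first polarizer → I₁ = ½ I₀, now polarized at 1°.
I₂ = I₁ cos²(83° − 1°) = 0.5 I₀ · cos²(82°) = 0.009685 I₀.
After rotation:
Unpolarized light through the first polarizer → I₁ = ½ I₀, now polarized at 1°.
Angle between axes 1 and 2: 63°. I₂ = 0.5 I₀ · cos²(63°) = 0.1031 I₀.
Ratio = 0.1031 / 0.009685 = 10.64.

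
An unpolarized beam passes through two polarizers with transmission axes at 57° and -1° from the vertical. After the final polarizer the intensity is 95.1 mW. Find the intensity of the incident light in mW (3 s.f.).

Unpolarized light through the first polarizer → I₁ = ½ I₀, now polarized at 57°.
I₂ = I₁ cos²(-1° − 57°) = 0.5 I₀ · cos²(58°) = 0.1404 I₀.
So 95.1 mW = 0.1404 I₀, giving I₀ = 95.1/0.1404 = 677.3 mW.

I₀ ≈ 677 mW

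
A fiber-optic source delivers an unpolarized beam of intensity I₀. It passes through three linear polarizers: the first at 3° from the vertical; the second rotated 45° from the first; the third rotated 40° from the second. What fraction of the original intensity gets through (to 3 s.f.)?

Unpolarized light through the first polarizer → I₁ = ½ I₀, now polarized at 3°.
I₂ = I₁ cos²(45°) = 0.5 · 0.5 I₀ = 0.25 I₀.
I₃ = I₂ cos²(40°) = 0.25 · 0.5868 I₀ = 0.1467 I₀.
Transmitted fraction = 0.1467.

≈ 0.147 I₀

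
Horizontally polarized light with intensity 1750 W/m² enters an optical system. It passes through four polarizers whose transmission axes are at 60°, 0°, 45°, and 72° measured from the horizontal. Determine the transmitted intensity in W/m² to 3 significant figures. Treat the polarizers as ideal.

I₁ = 1750 W/m² · cos²(60°) = 437.5 W/m².
I₂ = I₁ · cos²(60°) = 437.5 · 0.25 = 109.4 W/m².
I₃ = I₂ · cos²(45°) = 109.4 · 0.5 = 54.69 W/m².
I₄ = I₃ · cos²(27°) = 54.69 · 0.7939 = 43.42 W/m².

I ≈ 43.4 W/m²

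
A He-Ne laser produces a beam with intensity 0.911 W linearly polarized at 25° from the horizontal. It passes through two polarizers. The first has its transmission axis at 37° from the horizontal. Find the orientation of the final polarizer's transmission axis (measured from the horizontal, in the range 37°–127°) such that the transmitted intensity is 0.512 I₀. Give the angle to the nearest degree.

θ ≈ 80°

I₁ = I₀ cos²(37° − 25°) = I₀ cos²(12°) = 0.9568 I₀.
Need I₂/I₀ = 0.512, so cos²(θ − 37°) = 0.512 / 0.9568 = 0.5351.
θ − 37° = arccos(√0.5351) = 43.0°, giving θ ≈ 37 + 43.0 = 80.0°.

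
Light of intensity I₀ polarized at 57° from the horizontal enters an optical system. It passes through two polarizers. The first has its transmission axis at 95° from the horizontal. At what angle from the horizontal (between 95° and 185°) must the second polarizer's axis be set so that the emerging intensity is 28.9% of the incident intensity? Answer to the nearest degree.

θ ≈ 142°

By Malus's law, I₁ = I₀ cos²(95° − 57°) = I₀ cos²(38°) = 0.621 I₀.
Need I₂/I₀ = 0.289, so cos²(θ − 95°) = 0.289 / 0.621 = 0.4654.
θ − 95° = arccos(√0.4654) = 47.0°, giving θ ≈ 95 + 47.0 = 142.0°.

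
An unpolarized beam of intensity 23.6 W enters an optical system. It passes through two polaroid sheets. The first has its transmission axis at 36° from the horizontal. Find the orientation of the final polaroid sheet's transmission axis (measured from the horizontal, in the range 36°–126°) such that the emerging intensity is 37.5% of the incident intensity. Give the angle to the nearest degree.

θ ≈ 66°

Unpolarized light through the first polarizer → I₁ = ½ I₀, now polarized at 36°.
Need I₂/I₀ = 0.375, so cos²(θ − 36°) = 0.375 / 0.5 = 0.75.
θ − 36° = arccos(√0.75) = 30.0°, giving θ ≈ 36 + 30.0 = 66.0°.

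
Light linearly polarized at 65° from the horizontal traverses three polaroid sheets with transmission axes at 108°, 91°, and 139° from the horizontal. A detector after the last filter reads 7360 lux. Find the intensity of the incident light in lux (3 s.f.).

By Malus's law, I₁ = I₀ cos²(108° − 65°) = I₀ cos²(43°) = 0.5349 I₀.
I₂ = I₁ cos²(91° − 108°) = 0.5349 I₀ · cos²(17°) = 0.4892 I₀.
I₃ = I₂ cos²(139° − 91°) = 0.4892 I₀ · cos²(48°) = 0.219 I₀.
So 7360 lux = 0.219 I₀, giving I₀ = 7360/0.219 = 3.361e+04 lux.

I₀ ≈ 3.36e4 lux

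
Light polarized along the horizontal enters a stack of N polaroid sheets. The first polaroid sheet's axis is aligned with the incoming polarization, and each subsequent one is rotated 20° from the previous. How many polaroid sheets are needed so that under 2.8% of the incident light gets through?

N = 30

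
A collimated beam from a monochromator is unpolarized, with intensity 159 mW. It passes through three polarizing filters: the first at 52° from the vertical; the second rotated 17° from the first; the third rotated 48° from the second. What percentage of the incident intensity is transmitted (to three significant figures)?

Unpolarized light through the first polarizer → I₁ = 159 mW/2 = 79.5 mW, polarized at 52°.
I₂ = I₁ · cos²(17°) = 79.5 · 0.9145 = 72.7 mW.
I₃ = I₂ · cos²(48°) = 72.7 · 0.4477 = 32.55 mW.
That is 20.47% of the incident intensity.

≈ 20.5%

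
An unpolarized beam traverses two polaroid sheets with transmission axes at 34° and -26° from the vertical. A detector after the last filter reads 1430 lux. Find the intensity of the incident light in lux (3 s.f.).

I₀ ≈ 1.14e4 lux

Unpolarized light through the first polarizer → I₁ = ½ I₀, now polarized at 34°.
I₂ = I₁ cos²(-26° − 34°) = 0.5 I₀ · cos²(60°) = 0.125 I₀.
So 1430 lux = 0.125 I₀, giving I₀ = 1430/0.125 = 1.144e+04 lux.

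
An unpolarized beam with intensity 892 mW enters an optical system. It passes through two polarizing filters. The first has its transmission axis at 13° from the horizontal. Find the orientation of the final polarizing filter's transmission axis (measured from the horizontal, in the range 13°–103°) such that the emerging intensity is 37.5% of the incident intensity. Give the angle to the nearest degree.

Unpolarized light through the first polarizer → I₁ = ½ I₀, now polarized at 13°.
Need I₂/I₀ = 0.375, so cos²(θ − 13°) = 0.375 / 0.5 = 0.75.
θ − 13° = arccos(√0.75) = 30.0°, giving θ ≈ 13 + 30.0 = 43.0°.

θ ≈ 43°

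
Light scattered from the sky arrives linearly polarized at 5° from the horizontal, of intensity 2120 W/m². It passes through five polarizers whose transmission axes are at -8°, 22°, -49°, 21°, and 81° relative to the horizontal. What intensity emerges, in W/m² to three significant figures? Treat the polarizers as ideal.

I ≈ 4.68 W/m²

By Malus's law, I₁ = 2120 W/m² · cos²(13°) = 2013 W/m².
I₂ = I₁ · cos²(30°) = 2013 · 0.75 = 1510 W/m².
I₃ = I₂ · cos²(71°) = 1510 · 0.106 = 160 W/m².
I₄ = I₃ · cos²(70°) = 160 · 0.117 = 18.72 W/m².
I₅ = I₄ · cos²(60°) = 18.72 · 0.25 = 4.679 W/m².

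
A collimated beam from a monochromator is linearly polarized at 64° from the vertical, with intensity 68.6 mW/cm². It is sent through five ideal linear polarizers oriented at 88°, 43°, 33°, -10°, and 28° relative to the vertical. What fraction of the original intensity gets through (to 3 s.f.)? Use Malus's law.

I/I₀ ≈ 0.134

By Malus's law, I₁ = 68.6 mW/cm² · cos²(24°) = 57.25 mW/cm².
I₂ = I₁ · cos²(45°) = 57.25 · 0.5 = 28.63 mW/cm².
I₃ = I₂ · cos²(10°) = 28.63 · 0.9698 = 27.76 mW/cm².
I₄ = I₃ · cos²(43°) = 27.76 · 0.5349 = 14.85 mW/cm².
I₅ = I₄ · cos²(38°) = 14.85 · 0.621 = 9.221 mW/cm².
Transmitted fraction = 0.1344.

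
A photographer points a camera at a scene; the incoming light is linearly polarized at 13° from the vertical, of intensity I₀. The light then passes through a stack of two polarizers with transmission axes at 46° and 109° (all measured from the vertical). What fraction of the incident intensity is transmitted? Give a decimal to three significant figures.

≈ 0.145 I₀

I₁ = I₀ cos²(46° − 13°) = I₀ cos²(33°) = 0.7034 I₀.
I₂ = I₁ cos²(109° − 46°) = 0.7034 I₀ · cos²(63°) = 0.145 I₀.
Transmitted fraction = 0.145.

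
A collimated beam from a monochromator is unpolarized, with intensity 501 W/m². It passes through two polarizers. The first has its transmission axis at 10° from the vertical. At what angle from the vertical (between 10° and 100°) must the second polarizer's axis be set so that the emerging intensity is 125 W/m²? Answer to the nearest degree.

Unpolarized light through the first polarizer → I₁ = ½ I₀, now polarized at 10°.
Target fraction: 125 / 501 W/m² = 0.2495 of I₀.
Need I₂/I₀ = 0.2495, so cos²(θ − 10°) = 0.2495 / 0.5 = 0.499.
θ − 10° = arccos(√0.499) = 45.1°, giving θ ≈ 10 + 45.1 = 55.1°.

θ ≈ 55°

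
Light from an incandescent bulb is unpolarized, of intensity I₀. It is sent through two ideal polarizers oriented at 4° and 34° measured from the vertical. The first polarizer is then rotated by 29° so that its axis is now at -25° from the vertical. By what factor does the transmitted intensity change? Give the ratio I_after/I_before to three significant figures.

Before rotation:
Unpolarized light through the first polarizer → I₁ = ½ I₀, now polarized at 4°.
I₂ = I₁ cos²(34° − 4°) = 0.5 I₀ · cos²(30°) = 0.375 I₀.
After rotation:
Unpolarized light through the first polarizer → I₁ = ½ I₀, now polarized at -25°.
I₂ = I₁ cos²(34° + 25°) = 0.5 I₀ · cos²(59°) = 0.1326 I₀.
Ratio = 0.1326 / 0.375 = 0.3537.

I_new/I_old ≈ 0.354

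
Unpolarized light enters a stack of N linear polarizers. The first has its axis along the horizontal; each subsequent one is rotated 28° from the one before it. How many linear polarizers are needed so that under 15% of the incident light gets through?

First polarizer halves the unpolarized light: factor 1/2.
Each further stage multiplies by cos²(28°) = 0.7796.
After N polarizers: T = 0.5·0.7796^(N−1). Require T < 0.15 ⇒ N−1 > ln(0.15/0.5)/ln(0.7796) = 4.84, so N−1 ≥ 5 and N = 6.
Check: N=6 gives T = 0.144 < 0.15; N=5 gives T = 0.1847.

N = 6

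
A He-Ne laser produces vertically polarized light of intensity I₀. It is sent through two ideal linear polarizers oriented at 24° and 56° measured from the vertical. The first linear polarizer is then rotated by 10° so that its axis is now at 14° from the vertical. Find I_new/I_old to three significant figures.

Before rotation:
By Malus's law, I₁ = I₀ cos²(24° − 0°) = I₀ cos²(24°) = 0.8346 I₀.
I₂ = I₁ cos²(56° − 24°) = 0.8346 I₀ · cos²(32°) = 0.6002 I₀.
After rotation:
I₁ = I₀ cos²(14° − 0°) = I₀ cos²(14°) = 0.9415 I₀.
I₂ = I₁ cos²(56° − 14°) = 0.9415 I₀ · cos²(42°) = 0.5199 I₀.
Ratio = 0.5199 / 0.6002 = 0.8663.

I_new/I_old ≈ 0.866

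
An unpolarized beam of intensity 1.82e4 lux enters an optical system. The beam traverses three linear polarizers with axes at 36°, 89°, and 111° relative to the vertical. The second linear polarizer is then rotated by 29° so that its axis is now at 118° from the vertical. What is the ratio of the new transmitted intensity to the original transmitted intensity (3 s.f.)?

I_new/I_old ≈ 0.0613

Before rotation:
Unpolarized light through the first polarizer → I₁ = ½ I₀, now polarized at 36°.
I₂ = I₁ cos²(89° − 36°) = 0.5 I₀ · cos²(53°) = 0.1811 I₀.
I₃ = I₂ cos²(111° − 89°) = 0.1811 I₀ · cos²(22°) = 0.1557 I₀.
After rotation:
Unpolarized light through the first polarizer → I₁ = ½ I₀, now polarized at 36°.
I₂ = I₁ cos²(118° − 36°) = 0.5 I₀ · cos²(82°) = 0.009685 I₀.
I₃ = I₂ cos²(111° − 118°) = 0.009685 I₀ · cos²(7°) = 0.009541 I₀.
Ratio = 0.009541 / 0.1557 = 0.06129.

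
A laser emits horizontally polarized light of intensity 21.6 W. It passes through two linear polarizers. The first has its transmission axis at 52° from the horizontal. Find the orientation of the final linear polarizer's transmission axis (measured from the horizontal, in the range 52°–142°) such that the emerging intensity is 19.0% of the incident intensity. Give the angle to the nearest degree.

θ ≈ 97°

I₁ = I₀ cos²(52° − 0°) = I₀ cos²(52°) = 0.379 I₀.
Need I₂/I₀ = 0.19, so cos²(θ − 52°) = 0.19 / 0.379 = 0.5013.
θ − 52° = arccos(√0.5013) = 44.9°, giving θ ≈ 52 + 44.9 = 96.9°.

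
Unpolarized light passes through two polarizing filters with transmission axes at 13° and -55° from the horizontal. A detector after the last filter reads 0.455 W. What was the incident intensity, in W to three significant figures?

Unpolarized light through the first polarizer → I₁ = ½ I₀, now polarized at 13°.
I₂ = I₁ cos²(-55° − 13°) = 0.5 I₀ · cos²(68°) = 0.07017 I₀.
So 0.455 W = 0.07017 I₀, giving I₀ = 0.455/0.07017 = 6.485 W.

I₀ ≈ 6.48 W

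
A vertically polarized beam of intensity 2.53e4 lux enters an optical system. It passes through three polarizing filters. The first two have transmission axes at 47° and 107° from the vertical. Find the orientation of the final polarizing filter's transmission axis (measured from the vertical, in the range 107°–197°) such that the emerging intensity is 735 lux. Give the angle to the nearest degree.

θ ≈ 167°

I₁ = I₀ cos²(47° − 0°) = I₀ cos²(47°) = 0.4651 I₀.
I₂ = I₁ cos²(107° − 47°) = 0.4651 I₀ · cos²(60°) = 0.1163 I₀.
Target fraction: 735 / 2.53e4 lux = 0.02905 of I₀.
Need I₃/I₀ = 0.02905, so cos²(θ − 107°) = 0.02905 / 0.1163 = 0.2498.
θ − 107° = arccos(√0.2498) = 60.0°, giving θ ≈ 107 + 60.0 = 167.0°.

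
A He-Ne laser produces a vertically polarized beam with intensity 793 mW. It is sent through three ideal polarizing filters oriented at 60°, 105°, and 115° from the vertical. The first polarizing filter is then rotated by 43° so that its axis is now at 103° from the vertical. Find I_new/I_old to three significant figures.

Before rotation:
I₁ = I₀ cos²(60° − 0°) = I₀ cos²(60°) = 0.25 I₀.
I₂ = I₁ cos²(105° − 60°) = 0.25 I₀ · cos²(45°) = 0.125 I₀.
I₃ = I₂ cos²(115° − 105°) = 0.125 I₀ · cos²(10°) = 0.1212 I₀.
After rotation:
I₁ = I₀ cos²(103° − 0°) = I₀ cos²(77°) = 0.0506 I₀.
I₂ = I₁ cos²(105° − 103°) = 0.0506 I₀ · cos²(2°) = 0.05054 I₀.
I₃ = I₂ cos²(115° − 105°) = 0.05054 I₀ · cos²(10°) = 0.04902 I₀.
Ratio = 0.04902 / 0.1212 = 0.4043.

I_new/I_old ≈ 0.404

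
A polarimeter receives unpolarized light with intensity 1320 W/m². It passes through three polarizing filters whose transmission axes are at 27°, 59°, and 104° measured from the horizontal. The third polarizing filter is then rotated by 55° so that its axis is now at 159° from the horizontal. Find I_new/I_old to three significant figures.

I_new/I_old ≈ 0.0603

Before rotation:
Unpolarized light through the first polarizer → I₁ = ½ I₀, now polarized at 27°.
I₂ = I₁ cos²(59° − 27°) = 0.5 I₀ · cos²(32°) = 0.3596 I₀.
I₃ = I₂ cos²(104° − 59°) = 0.3596 I₀ · cos²(45°) = 0.1798 I₀.
After rotation:
Unpolarized light through the first polarizer → I₁ = ½ I₀, now polarized at 27°.
I₂ = I₁ cos²(59° − 27°) = 0.5 I₀ · cos²(32°) = 0.3596 I₀.
Angle between axes 2 and 3: 80°. I₃ = 0.3596 I₀ · cos²(80°) = 0.01084 I₀.
Ratio = 0.01084 / 0.1798 = 0.06031.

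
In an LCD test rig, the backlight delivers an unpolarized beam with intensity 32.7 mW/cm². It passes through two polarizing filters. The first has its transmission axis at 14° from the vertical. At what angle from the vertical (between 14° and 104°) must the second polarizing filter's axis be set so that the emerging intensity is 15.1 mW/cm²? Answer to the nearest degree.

Unpolarized light through the first polarizer → I₁ = ½ I₀, now polarized at 14°.
Target fraction: 15.1 / 32.7 mW/cm² = 0.4618 of I₀.
Need I₂/I₀ = 0.4618, so cos²(θ − 14°) = 0.4618 / 0.5 = 0.9235.
θ − 14° = arccos(√0.9235) = 16.1°, giving θ ≈ 14 + 16.1 = 30.1°.

θ ≈ 30°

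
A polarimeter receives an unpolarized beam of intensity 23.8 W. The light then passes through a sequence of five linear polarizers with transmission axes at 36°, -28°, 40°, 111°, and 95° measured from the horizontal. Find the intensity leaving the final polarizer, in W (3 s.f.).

I ≈ 0.0314 W

Unpolarized light through the first polarizer → I₁ = 23.8 W/2 = 11.9 W, polarized at 36°.
I₂ = I₁ · cos²(64°) = 11.9 · 0.1922 = 2.287 W.
I₃ = I₂ · cos²(68°) = 2.287 · 0.1403 = 0.3209 W.
I₄ = I₃ · cos²(71°) = 0.3209 · 0.106 = 0.03401 W.
I₅ = I₄ · cos²(16°) = 0.03401 · 0.924 = 0.03143 W.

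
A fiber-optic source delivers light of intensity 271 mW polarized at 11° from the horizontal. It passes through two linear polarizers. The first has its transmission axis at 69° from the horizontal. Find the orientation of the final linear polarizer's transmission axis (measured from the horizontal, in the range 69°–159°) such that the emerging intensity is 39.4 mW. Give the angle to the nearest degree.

θ ≈ 113°

I₁ = I₀ cos²(69° − 11°) = I₀ cos²(58°) = 0.2808 I₀.
Target fraction: 39.4 / 271 mW = 0.1454 of I₀.
Need I₂/I₀ = 0.1454, so cos²(θ − 69°) = 0.1454 / 0.2808 = 0.5177.
θ − 69° = arccos(√0.5177) = 44.0°, giving θ ≈ 69 + 44.0 = 113.0°.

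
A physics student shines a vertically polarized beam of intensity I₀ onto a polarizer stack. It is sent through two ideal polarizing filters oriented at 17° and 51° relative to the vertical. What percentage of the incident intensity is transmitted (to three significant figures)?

I₁ = I₀ cos²(17° − 0°) = I₀ cos²(17°) = 0.9145 I₀.
I₂ = I₁ cos²(51° − 17°) = 0.9145 I₀ · cos²(34°) = 0.6286 I₀.
That is 62.86% of the incident intensity.

≈ 62.9%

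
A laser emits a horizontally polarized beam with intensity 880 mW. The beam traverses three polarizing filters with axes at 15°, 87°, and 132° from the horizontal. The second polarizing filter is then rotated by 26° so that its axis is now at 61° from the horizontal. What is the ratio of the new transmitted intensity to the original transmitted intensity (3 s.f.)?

Before rotation:
By Malus's law, I₁ = I₀ cos²(15° − 0°) = I₀ cos²(15°) = 0.933 I₀.
I₂ = I₁ cos²(87° − 15°) = 0.933 I₀ · cos²(72°) = 0.08909 I₀.
I₃ = I₂ cos²(132° − 87°) = 0.08909 I₀ · cos²(45°) = 0.04455 I₀.
After rotation:
I₁ = I₀ cos²(15° − 0°) = I₀ cos²(15°) = 0.933 I₀.
I₂ = I₁ cos²(61° − 15°) = 0.933 I₀ · cos²(46°) = 0.4502 I₀.
I₃ = I₂ cos²(132° − 61°) = 0.4502 I₀ · cos²(71°) = 0.04772 I₀.
Ratio = 0.04772 / 0.04455 = 1.071.

I_new/I_old ≈ 1.07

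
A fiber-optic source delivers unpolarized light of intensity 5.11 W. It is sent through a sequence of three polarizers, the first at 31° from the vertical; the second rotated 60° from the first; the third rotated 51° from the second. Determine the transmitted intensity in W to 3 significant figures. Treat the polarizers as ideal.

I ≈ 0.253 W

Unpolarized light through the first polarizer → I₁ = 5.11 W/2 = 2.555 W, polarized at 31°.
I₂ = I₁ · cos²(60°) = 2.555 · 0.25 = 0.6388 W.
I₃ = I₂ · cos²(51°) = 0.6388 · 0.396 = 0.253 W.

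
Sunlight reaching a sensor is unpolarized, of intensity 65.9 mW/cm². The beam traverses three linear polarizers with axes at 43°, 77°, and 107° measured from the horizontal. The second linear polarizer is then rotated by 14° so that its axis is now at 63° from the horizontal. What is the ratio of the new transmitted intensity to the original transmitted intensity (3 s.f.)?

Before rotation:
Unpolarized light through the first polarizer → I₁ = ½ I₀, now polarized at 43°.
I₂ = I₁ cos²(77° − 43°) = 0.5 I₀ · cos²(34°) = 0.3437 I₀.
I₃ = I₂ cos²(107° − 77°) = 0.3437 I₀ · cos²(30°) = 0.2577 I₀.
After rotation:
Unpolarized light through the first polarizer → I₁ = ½ I₀, now polarized at 43°.
I₂ = I₁ cos²(63° − 43°) = 0.5 I₀ · cos²(20°) = 0.4415 I₀.
I₃ = I₂ cos²(107° − 63°) = 0.4415 I₀ · cos²(44°) = 0.2285 I₀.
Ratio = 0.2285 / 0.2577 = 0.8864.

I_new/I_old ≈ 0.886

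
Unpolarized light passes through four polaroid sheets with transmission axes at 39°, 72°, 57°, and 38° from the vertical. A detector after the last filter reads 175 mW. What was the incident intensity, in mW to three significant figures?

I₀ ≈ 597 mW

Unpolarized light through the first polarizer → I₁ = ½ I₀, now polarized at 39°.
I₂ = I₁ cos²(72° − 39°) = 0.5 I₀ · cos²(33°) = 0.3517 I₀.
I₃ = I₂ cos²(57° − 72°) = 0.3517 I₀ · cos²(15°) = 0.3281 I₀.
I₄ = I₃ cos²(38° − 57°) = 0.3281 I₀ · cos²(19°) = 0.2933 I₀.
So 175 mW = 0.2933 I₀, giving I₀ = 175/0.2933 = 596.6 mW.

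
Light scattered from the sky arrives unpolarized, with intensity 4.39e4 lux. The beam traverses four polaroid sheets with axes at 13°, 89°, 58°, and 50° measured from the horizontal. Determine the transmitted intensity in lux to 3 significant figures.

Unpolarized light through the first polarizer → I₁ = 4.39e4 lux/2 = 2.195e+04 lux, polarized at 13°.
I₂ = I₁ · cos²(76°) = 2.195e+04 · 0.05853 = 1285 lux.
I₃ = I₂ · cos²(31°) = 1285 · 0.7347 = 943.9 lux.
I₄ = I₃ · cos²(8°) = 943.9 · 0.9806 = 925.6 lux.

I ≈ 926 lux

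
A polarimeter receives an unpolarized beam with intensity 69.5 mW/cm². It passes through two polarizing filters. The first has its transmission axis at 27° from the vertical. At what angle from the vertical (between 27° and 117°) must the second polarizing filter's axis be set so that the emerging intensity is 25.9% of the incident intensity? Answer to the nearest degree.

θ ≈ 71°

Unpolarized light through the first polarizer → I₁ = ½ I₀, now polarized at 27°.
Need I₂/I₀ = 0.259, so cos²(θ − 27°) = 0.259 / 0.5 = 0.518.
θ − 27° = arccos(√0.518) = 44.0°, giving θ ≈ 27 + 44.0 = 71.0°.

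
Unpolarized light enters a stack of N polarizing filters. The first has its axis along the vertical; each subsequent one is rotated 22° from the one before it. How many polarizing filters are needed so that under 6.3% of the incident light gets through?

First polarizer halves the unpolarized light: factor 1/2.
Each further stage multiplies by cos²(22°) = 0.8597.
After N polarizers: T = 0.5·0.8597^(N−1). Require T < 0.063 ⇒ N−1 > ln(0.063/0.5)/ln(0.8597) = 13.70, so N−1 ≥ 14 and N = 15.
Check: N=15 gives T = 0.0602 < 0.063; N=14 gives T = 0.07003.

N = 15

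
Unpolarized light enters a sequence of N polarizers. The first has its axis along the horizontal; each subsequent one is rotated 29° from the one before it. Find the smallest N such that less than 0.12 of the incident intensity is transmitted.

N = 7

First polarizer halves the unpolarized light: factor 1/2.
Each further stage multiplies by cos²(29°) = 0.765.
After N polarizers: T = 0.5·0.765^(N−1). Require T < 0.12 ⇒ N−1 > ln(0.12/0.5)/ln(0.765) = 5.33, so N−1 ≥ 6 and N = 7.
Check: N=7 gives T = 0.1002 < 0.12; N=6 gives T = 0.131.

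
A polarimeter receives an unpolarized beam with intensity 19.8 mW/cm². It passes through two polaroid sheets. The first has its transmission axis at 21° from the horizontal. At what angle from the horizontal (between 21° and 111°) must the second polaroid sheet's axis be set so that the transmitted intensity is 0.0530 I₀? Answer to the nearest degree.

θ ≈ 92°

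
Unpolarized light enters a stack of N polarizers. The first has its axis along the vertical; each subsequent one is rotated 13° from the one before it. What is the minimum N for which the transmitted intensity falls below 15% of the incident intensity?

N = 25

First polarizer halves the unpolarized light: factor 1/2.
Each further stage multiplies by cos²(13°) = 0.9494.
After N polarizers: T = 0.5·0.9494^(N−1). Require T < 0.15 ⇒ N−1 > ln(0.15/0.5)/ln(0.9494) = 23.19, so N−1 ≥ 24 and N = 25.
Check: N=25 gives T = 0.1438 < 0.15; N=24 gives T = 0.1515.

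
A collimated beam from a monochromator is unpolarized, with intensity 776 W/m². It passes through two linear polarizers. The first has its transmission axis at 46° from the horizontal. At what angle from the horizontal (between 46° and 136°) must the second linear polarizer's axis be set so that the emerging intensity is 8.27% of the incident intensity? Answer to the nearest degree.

θ ≈ 112°

Unpolarized light through the first polarizer → I₁ = ½ I₀, now polarized at 46°.
Need I₂/I₀ = 0.0827, so cos²(θ − 46°) = 0.0827 / 0.5 = 0.1654.
θ − 46° = arccos(√0.1654) = 66.0°, giving θ ≈ 46 + 66.0 = 112.0°.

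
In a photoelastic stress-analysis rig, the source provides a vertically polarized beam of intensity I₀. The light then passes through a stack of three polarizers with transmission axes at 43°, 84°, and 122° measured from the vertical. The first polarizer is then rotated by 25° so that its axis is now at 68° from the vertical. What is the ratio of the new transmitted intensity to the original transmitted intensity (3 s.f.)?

I_new/I_old ≈ 0.426

Before rotation:
I₁ = I₀ cos²(43° − 0°) = I₀ cos²(43°) = 0.5349 I₀.
I₂ = I₁ cos²(84° − 43°) = 0.5349 I₀ · cos²(41°) = 0.3047 I₀.
I₃ = I₂ cos²(122° − 84°) = 0.3047 I₀ · cos²(38°) = 0.1892 I₀.
After rotation:
I₁ = I₀ cos²(68° − 0°) = I₀ cos²(68°) = 0.1403 I₀.
I₂ = I₁ cos²(84° − 68°) = 0.1403 I₀ · cos²(16°) = 0.1297 I₀.
I₃ = I₂ cos²(122° − 84°) = 0.1297 I₀ · cos²(38°) = 0.08052 I₀.
Ratio = 0.08052 / 0.1892 = 0.4256.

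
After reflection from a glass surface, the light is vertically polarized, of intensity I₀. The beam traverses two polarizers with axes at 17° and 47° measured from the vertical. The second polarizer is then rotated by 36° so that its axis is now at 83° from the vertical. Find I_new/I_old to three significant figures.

Before rotation:
I₁ = I₀ cos²(17° − 0°) = I₀ cos²(17°) = 0.9145 I₀.
I₂ = I₁ cos²(47° − 17°) = 0.9145 I₀ · cos²(30°) = 0.6859 I₀.
After rotation:
I₁ = I₀ cos²(17° − 0°) = I₀ cos²(17°) = 0.9145 I₀.
I₂ = I₁ cos²(83° − 17°) = 0.9145 I₀ · cos²(66°) = 0.1513 I₀.
Ratio = 0.1513 / 0.6859 = 0.2206.

I_new/I_old ≈ 0.221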